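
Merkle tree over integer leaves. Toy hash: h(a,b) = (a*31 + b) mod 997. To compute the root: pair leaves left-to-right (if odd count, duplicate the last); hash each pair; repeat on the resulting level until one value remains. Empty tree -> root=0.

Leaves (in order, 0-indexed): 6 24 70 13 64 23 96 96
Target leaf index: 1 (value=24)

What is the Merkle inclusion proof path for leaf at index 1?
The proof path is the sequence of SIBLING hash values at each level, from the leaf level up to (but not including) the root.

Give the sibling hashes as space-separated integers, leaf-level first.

Answer: 6 189 484

Derivation:
L0 (leaves): [6, 24, 70, 13, 64, 23, 96, 96], target index=1
L1: h(6,24)=(6*31+24)%997=210 [pair 0] h(70,13)=(70*31+13)%997=189 [pair 1] h(64,23)=(64*31+23)%997=13 [pair 2] h(96,96)=(96*31+96)%997=81 [pair 3] -> [210, 189, 13, 81]
  Sibling for proof at L0: 6
L2: h(210,189)=(210*31+189)%997=717 [pair 0] h(13,81)=(13*31+81)%997=484 [pair 1] -> [717, 484]
  Sibling for proof at L1: 189
L3: h(717,484)=(717*31+484)%997=777 [pair 0] -> [777]
  Sibling for proof at L2: 484
Root: 777
Proof path (sibling hashes from leaf to root): [6, 189, 484]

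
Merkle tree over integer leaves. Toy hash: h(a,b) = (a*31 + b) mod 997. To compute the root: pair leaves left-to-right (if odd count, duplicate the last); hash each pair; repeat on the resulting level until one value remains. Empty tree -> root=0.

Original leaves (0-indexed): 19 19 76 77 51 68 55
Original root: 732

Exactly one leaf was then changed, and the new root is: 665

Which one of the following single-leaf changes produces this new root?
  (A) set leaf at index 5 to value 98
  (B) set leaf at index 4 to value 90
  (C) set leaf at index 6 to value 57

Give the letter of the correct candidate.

Original leaves: [19, 19, 76, 77, 51, 68, 55]
Target new root: 665
Try each candidate change and compute the resulting root:
Candidate A: set leaf[5] = 98 -> leaves = [19, 19, 76, 77, 51, 98, 55]
  L0: [19, 19, 76, 77, 51, 98, 55]
  L1: h(19,19)=(19*31+19)%997=608 h(76,77)=(76*31+77)%997=439 h(51,98)=(51*31+98)%997=682 h(55,55)=(55*31+55)%997=763 -> [608, 439, 682, 763]
  L2: h(608,439)=(608*31+439)%997=344 h(682,763)=(682*31+763)%997=968 -> [344, 968]
  L3: h(344,968)=(344*31+968)%997=665 -> [665]
  root = 665 == target 665  ** MATCH **
Candidate B: set leaf[4] = 90 -> leaves = [19, 19, 76, 77, 90, 68, 55]
  L0: [19, 19, 76, 77, 90, 68, 55]
  L1: h(19,19)=(19*31+19)%997=608 h(76,77)=(76*31+77)%997=439 h(90,68)=(90*31+68)%997=864 h(55,55)=(55*31+55)%997=763 -> [608, 439, 864, 763]
  L2: h(608,439)=(608*31+439)%997=344 h(864,763)=(864*31+763)%997=628 -> [344, 628]
  L3: h(344,628)=(344*31+628)%997=325 -> [325]
  root = 325 != target 665
Candidate C: set leaf[6] = 57 -> leaves = [19, 19, 76, 77, 51, 68, 57]
  L0: [19, 19, 76, 77, 51, 68, 57]
  L1: h(19,19)=(19*31+19)%997=608 h(76,77)=(76*31+77)%997=439 h(51,68)=(51*31+68)%997=652 h(57,57)=(57*31+57)%997=827 -> [608, 439, 652, 827]
  L2: h(608,439)=(608*31+439)%997=344 h(652,827)=(652*31+827)%997=102 -> [344, 102]
  L3: h(344,102)=(344*31+102)%997=796 -> [796]
  root = 796 != target 665
Candidate A produces the target root.

Answer: A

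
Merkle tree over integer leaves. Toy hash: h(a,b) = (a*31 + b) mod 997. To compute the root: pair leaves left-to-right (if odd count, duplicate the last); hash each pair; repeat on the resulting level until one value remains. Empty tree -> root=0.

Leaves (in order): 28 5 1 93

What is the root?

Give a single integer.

L0: [28, 5, 1, 93]
L1: h(28,5)=(28*31+5)%997=873 h(1,93)=(1*31+93)%997=124 -> [873, 124]
L2: h(873,124)=(873*31+124)%997=268 -> [268]

Answer: 268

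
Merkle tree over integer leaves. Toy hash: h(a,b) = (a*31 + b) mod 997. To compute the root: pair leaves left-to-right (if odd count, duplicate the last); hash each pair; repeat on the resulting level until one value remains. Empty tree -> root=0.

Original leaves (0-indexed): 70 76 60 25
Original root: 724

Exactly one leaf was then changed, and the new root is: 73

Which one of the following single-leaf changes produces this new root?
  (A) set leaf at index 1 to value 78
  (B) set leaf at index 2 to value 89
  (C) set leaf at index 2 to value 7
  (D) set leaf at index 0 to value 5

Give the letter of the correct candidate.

Answer: D

Derivation:
Original leaves: [70, 76, 60, 25]
Target new root: 73
Try each candidate change and compute the resulting root:
Candidate A: set leaf[1] = 78 -> leaves = [70, 78, 60, 25]
  L0: [70, 78, 60, 25]
  L1: h(70,78)=(70*31+78)%997=254 h(60,25)=(60*31+25)%997=888 -> [254, 888]
  L2: h(254,888)=(254*31+888)%997=786 -> [786]
  root = 786 != target 73
Candidate B: set leaf[2] = 89 -> leaves = [70, 76, 89, 25]
  L0: [70, 76, 89, 25]
  L1: h(70,76)=(70*31+76)%997=252 h(89,25)=(89*31+25)%997=790 -> [252, 790]
  L2: h(252,790)=(252*31+790)%997=626 -> [626]
  root = 626 != target 73
Candidate C: set leaf[2] = 7 -> leaves = [70, 76, 7, 25]
  L0: [70, 76, 7, 25]
  L1: h(70,76)=(70*31+76)%997=252 h(7,25)=(7*31+25)%997=242 -> [252, 242]
  L2: h(252,242)=(252*31+242)%997=78 -> [78]
  root = 78 != target 73
Candidate D: set leaf[0] = 5 -> leaves = [5, 76, 60, 25]
  L0: [5, 76, 60, 25]
  L1: h(5,76)=(5*31+76)%997=231 h(60,25)=(60*31+25)%997=888 -> [231, 888]
  L2: h(231,888)=(231*31+888)%997=73 -> [73]
  root = 73 == target 73  ** MATCH **
Candidate D produces the target root.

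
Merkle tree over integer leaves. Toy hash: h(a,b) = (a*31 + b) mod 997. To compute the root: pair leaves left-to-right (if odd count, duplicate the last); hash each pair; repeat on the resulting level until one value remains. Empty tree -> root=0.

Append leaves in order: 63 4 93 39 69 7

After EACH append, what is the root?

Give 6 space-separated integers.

After append 63 (leaves=[63]):
  L0: [63]
  root=63
After append 4 (leaves=[63, 4]):
  L0: [63, 4]
  L1: h(63,4)=(63*31+4)%997=960 -> [960]
  root=960
After append 93 (leaves=[63, 4, 93]):
  L0: [63, 4, 93]
  L1: h(63,4)=(63*31+4)%997=960 h(93,93)=(93*31+93)%997=982 -> [960, 982]
  L2: h(960,982)=(960*31+982)%997=832 -> [832]
  root=832
After append 39 (leaves=[63, 4, 93, 39]):
  L0: [63, 4, 93, 39]
  L1: h(63,4)=(63*31+4)%997=960 h(93,39)=(93*31+39)%997=928 -> [960, 928]
  L2: h(960,928)=(960*31+928)%997=778 -> [778]
  root=778
After append 69 (leaves=[63, 4, 93, 39, 69]):
  L0: [63, 4, 93, 39, 69]
  L1: h(63,4)=(63*31+4)%997=960 h(93,39)=(93*31+39)%997=928 h(69,69)=(69*31+69)%997=214 -> [960, 928, 214]
  L2: h(960,928)=(960*31+928)%997=778 h(214,214)=(214*31+214)%997=866 -> [778, 866]
  L3: h(778,866)=(778*31+866)%997=59 -> [59]
  root=59
After append 7 (leaves=[63, 4, 93, 39, 69, 7]):
  L0: [63, 4, 93, 39, 69, 7]
  L1: h(63,4)=(63*31+4)%997=960 h(93,39)=(93*31+39)%997=928 h(69,7)=(69*31+7)%997=152 -> [960, 928, 152]
  L2: h(960,928)=(960*31+928)%997=778 h(152,152)=(152*31+152)%997=876 -> [778, 876]
  L3: h(778,876)=(778*31+876)%997=69 -> [69]
  root=69

Answer: 63 960 832 778 59 69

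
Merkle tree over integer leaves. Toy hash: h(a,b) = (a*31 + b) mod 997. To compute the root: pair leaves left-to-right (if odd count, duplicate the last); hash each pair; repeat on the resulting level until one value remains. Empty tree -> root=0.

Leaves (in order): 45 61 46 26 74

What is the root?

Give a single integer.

Answer: 576

Derivation:
L0: [45, 61, 46, 26, 74]
L1: h(45,61)=(45*31+61)%997=459 h(46,26)=(46*31+26)%997=455 h(74,74)=(74*31+74)%997=374 -> [459, 455, 374]
L2: h(459,455)=(459*31+455)%997=726 h(374,374)=(374*31+374)%997=4 -> [726, 4]
L3: h(726,4)=(726*31+4)%997=576 -> [576]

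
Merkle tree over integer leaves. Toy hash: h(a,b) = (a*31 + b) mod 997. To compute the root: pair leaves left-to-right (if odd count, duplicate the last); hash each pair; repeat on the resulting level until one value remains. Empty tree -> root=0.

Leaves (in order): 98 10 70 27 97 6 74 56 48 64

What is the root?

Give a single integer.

L0: [98, 10, 70, 27, 97, 6, 74, 56, 48, 64]
L1: h(98,10)=(98*31+10)%997=57 h(70,27)=(70*31+27)%997=203 h(97,6)=(97*31+6)%997=22 h(74,56)=(74*31+56)%997=356 h(48,64)=(48*31+64)%997=555 -> [57, 203, 22, 356, 555]
L2: h(57,203)=(57*31+203)%997=973 h(22,356)=(22*31+356)%997=41 h(555,555)=(555*31+555)%997=811 -> [973, 41, 811]
L3: h(973,41)=(973*31+41)%997=294 h(811,811)=(811*31+811)%997=30 -> [294, 30]
L4: h(294,30)=(294*31+30)%997=171 -> [171]

Answer: 171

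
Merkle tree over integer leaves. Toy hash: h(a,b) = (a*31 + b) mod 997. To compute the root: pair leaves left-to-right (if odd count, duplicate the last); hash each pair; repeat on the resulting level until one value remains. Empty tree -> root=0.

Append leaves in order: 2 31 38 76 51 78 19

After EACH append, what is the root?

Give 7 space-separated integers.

Answer: 2 93 111 149 14 878 824

Derivation:
After append 2 (leaves=[2]):
  L0: [2]
  root=2
After append 31 (leaves=[2, 31]):
  L0: [2, 31]
  L1: h(2,31)=(2*31+31)%997=93 -> [93]
  root=93
After append 38 (leaves=[2, 31, 38]):
  L0: [2, 31, 38]
  L1: h(2,31)=(2*31+31)%997=93 h(38,38)=(38*31+38)%997=219 -> [93, 219]
  L2: h(93,219)=(93*31+219)%997=111 -> [111]
  root=111
After append 76 (leaves=[2, 31, 38, 76]):
  L0: [2, 31, 38, 76]
  L1: h(2,31)=(2*31+31)%997=93 h(38,76)=(38*31+76)%997=257 -> [93, 257]
  L2: h(93,257)=(93*31+257)%997=149 -> [149]
  root=149
After append 51 (leaves=[2, 31, 38, 76, 51]):
  L0: [2, 31, 38, 76, 51]
  L1: h(2,31)=(2*31+31)%997=93 h(38,76)=(38*31+76)%997=257 h(51,51)=(51*31+51)%997=635 -> [93, 257, 635]
  L2: h(93,257)=(93*31+257)%997=149 h(635,635)=(635*31+635)%997=380 -> [149, 380]
  L3: h(149,380)=(149*31+380)%997=14 -> [14]
  root=14
After append 78 (leaves=[2, 31, 38, 76, 51, 78]):
  L0: [2, 31, 38, 76, 51, 78]
  L1: h(2,31)=(2*31+31)%997=93 h(38,76)=(38*31+76)%997=257 h(51,78)=(51*31+78)%997=662 -> [93, 257, 662]
  L2: h(93,257)=(93*31+257)%997=149 h(662,662)=(662*31+662)%997=247 -> [149, 247]
  L3: h(149,247)=(149*31+247)%997=878 -> [878]
  root=878
After append 19 (leaves=[2, 31, 38, 76, 51, 78, 19]):
  L0: [2, 31, 38, 76, 51, 78, 19]
  L1: h(2,31)=(2*31+31)%997=93 h(38,76)=(38*31+76)%997=257 h(51,78)=(51*31+78)%997=662 h(19,19)=(19*31+19)%997=608 -> [93, 257, 662, 608]
  L2: h(93,257)=(93*31+257)%997=149 h(662,608)=(662*31+608)%997=193 -> [149, 193]
  L3: h(149,193)=(149*31+193)%997=824 -> [824]
  root=824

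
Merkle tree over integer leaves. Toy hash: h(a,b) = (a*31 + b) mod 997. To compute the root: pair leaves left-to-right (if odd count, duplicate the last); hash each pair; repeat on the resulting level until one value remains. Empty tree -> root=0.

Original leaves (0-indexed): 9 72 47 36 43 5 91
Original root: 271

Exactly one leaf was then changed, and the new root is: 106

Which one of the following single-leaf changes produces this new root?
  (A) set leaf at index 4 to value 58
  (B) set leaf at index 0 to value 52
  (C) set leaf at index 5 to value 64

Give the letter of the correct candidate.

Answer: C

Derivation:
Original leaves: [9, 72, 47, 36, 43, 5, 91]
Target new root: 106
Try each candidate change and compute the resulting root:
Candidate A: set leaf[4] = 58 -> leaves = [9, 72, 47, 36, 58, 5, 91]
  L0: [9, 72, 47, 36, 58, 5, 91]
  L1: h(9,72)=(9*31+72)%997=351 h(47,36)=(47*31+36)%997=496 h(58,5)=(58*31+5)%997=806 h(91,91)=(91*31+91)%997=918 -> [351, 496, 806, 918]
  L2: h(351,496)=(351*31+496)%997=410 h(806,918)=(806*31+918)%997=979 -> [410, 979]
  L3: h(410,979)=(410*31+979)%997=728 -> [728]
  root = 728 != target 106
Candidate B: set leaf[0] = 52 -> leaves = [52, 72, 47, 36, 43, 5, 91]
  L0: [52, 72, 47, 36, 43, 5, 91]
  L1: h(52,72)=(52*31+72)%997=687 h(47,36)=(47*31+36)%997=496 h(43,5)=(43*31+5)%997=341 h(91,91)=(91*31+91)%997=918 -> [687, 496, 341, 918]
  L2: h(687,496)=(687*31+496)%997=856 h(341,918)=(341*31+918)%997=522 -> [856, 522]
  L3: h(856,522)=(856*31+522)%997=139 -> [139]
  root = 139 != target 106
Candidate C: set leaf[5] = 64 -> leaves = [9, 72, 47, 36, 43, 64, 91]
  L0: [9, 72, 47, 36, 43, 64, 91]
  L1: h(9,72)=(9*31+72)%997=351 h(47,36)=(47*31+36)%997=496 h(43,64)=(43*31+64)%997=400 h(91,91)=(91*31+91)%997=918 -> [351, 496, 400, 918]
  L2: h(351,496)=(351*31+496)%997=410 h(400,918)=(400*31+918)%997=357 -> [410, 357]
  L3: h(410,357)=(410*31+357)%997=106 -> [106]
  root = 106 == target 106  ** MATCH **
Candidate C produces the target root.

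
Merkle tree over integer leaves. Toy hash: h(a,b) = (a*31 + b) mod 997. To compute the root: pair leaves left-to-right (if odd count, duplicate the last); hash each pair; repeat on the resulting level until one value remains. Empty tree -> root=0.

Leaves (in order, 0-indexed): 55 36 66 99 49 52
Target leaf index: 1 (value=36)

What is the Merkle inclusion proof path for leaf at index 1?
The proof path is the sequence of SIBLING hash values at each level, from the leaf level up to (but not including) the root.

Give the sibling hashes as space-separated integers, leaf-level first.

L0 (leaves): [55, 36, 66, 99, 49, 52], target index=1
L1: h(55,36)=(55*31+36)%997=744 [pair 0] h(66,99)=(66*31+99)%997=151 [pair 1] h(49,52)=(49*31+52)%997=574 [pair 2] -> [744, 151, 574]
  Sibling for proof at L0: 55
L2: h(744,151)=(744*31+151)%997=284 [pair 0] h(574,574)=(574*31+574)%997=422 [pair 1] -> [284, 422]
  Sibling for proof at L1: 151
L3: h(284,422)=(284*31+422)%997=253 [pair 0] -> [253]
  Sibling for proof at L2: 422
Root: 253
Proof path (sibling hashes from leaf to root): [55, 151, 422]

Answer: 55 151 422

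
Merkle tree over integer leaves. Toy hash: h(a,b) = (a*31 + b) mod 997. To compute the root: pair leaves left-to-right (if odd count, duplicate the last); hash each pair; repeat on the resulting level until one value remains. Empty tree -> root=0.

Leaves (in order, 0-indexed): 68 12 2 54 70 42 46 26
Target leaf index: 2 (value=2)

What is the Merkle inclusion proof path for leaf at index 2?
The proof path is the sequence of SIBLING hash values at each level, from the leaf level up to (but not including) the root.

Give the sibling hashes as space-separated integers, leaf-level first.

Answer: 54 126 234

Derivation:
L0 (leaves): [68, 12, 2, 54, 70, 42, 46, 26], target index=2
L1: h(68,12)=(68*31+12)%997=126 [pair 0] h(2,54)=(2*31+54)%997=116 [pair 1] h(70,42)=(70*31+42)%997=218 [pair 2] h(46,26)=(46*31+26)%997=455 [pair 3] -> [126, 116, 218, 455]
  Sibling for proof at L0: 54
L2: h(126,116)=(126*31+116)%997=34 [pair 0] h(218,455)=(218*31+455)%997=234 [pair 1] -> [34, 234]
  Sibling for proof at L1: 126
L3: h(34,234)=(34*31+234)%997=291 [pair 0] -> [291]
  Sibling for proof at L2: 234
Root: 291
Proof path (sibling hashes from leaf to root): [54, 126, 234]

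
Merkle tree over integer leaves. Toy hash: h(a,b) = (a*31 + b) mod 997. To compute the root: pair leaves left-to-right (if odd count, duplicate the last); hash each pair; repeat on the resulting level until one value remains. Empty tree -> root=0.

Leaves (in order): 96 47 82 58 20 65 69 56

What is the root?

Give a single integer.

L0: [96, 47, 82, 58, 20, 65, 69, 56]
L1: h(96,47)=(96*31+47)%997=32 h(82,58)=(82*31+58)%997=606 h(20,65)=(20*31+65)%997=685 h(69,56)=(69*31+56)%997=201 -> [32, 606, 685, 201]
L2: h(32,606)=(32*31+606)%997=601 h(685,201)=(685*31+201)%997=499 -> [601, 499]
L3: h(601,499)=(601*31+499)%997=187 -> [187]

Answer: 187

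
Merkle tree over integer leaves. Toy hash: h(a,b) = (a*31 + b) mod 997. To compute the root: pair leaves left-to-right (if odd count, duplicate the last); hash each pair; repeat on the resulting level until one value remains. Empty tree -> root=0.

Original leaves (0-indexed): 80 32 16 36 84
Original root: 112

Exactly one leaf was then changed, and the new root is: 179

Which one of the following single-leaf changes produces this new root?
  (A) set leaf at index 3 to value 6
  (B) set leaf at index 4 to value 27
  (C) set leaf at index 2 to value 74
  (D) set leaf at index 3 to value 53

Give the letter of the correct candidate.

Answer: A

Derivation:
Original leaves: [80, 32, 16, 36, 84]
Target new root: 179
Try each candidate change and compute the resulting root:
Candidate A: set leaf[3] = 6 -> leaves = [80, 32, 16, 6, 84]
  L0: [80, 32, 16, 6, 84]
  L1: h(80,32)=(80*31+32)%997=518 h(16,6)=(16*31+6)%997=502 h(84,84)=(84*31+84)%997=694 -> [518, 502, 694]
  L2: h(518,502)=(518*31+502)%997=608 h(694,694)=(694*31+694)%997=274 -> [608, 274]
  L3: h(608,274)=(608*31+274)%997=179 -> [179]
  root = 179 == target 179  ** MATCH **
Candidate B: set leaf[4] = 27 -> leaves = [80, 32, 16, 36, 27]
  L0: [80, 32, 16, 36, 27]
  L1: h(80,32)=(80*31+32)%997=518 h(16,36)=(16*31+36)%997=532 h(27,27)=(27*31+27)%997=864 -> [518, 532, 864]
  L2: h(518,532)=(518*31+532)%997=638 h(864,864)=(864*31+864)%997=729 -> [638, 729]
  L3: h(638,729)=(638*31+729)%997=567 -> [567]
  root = 567 != target 179
Candidate C: set leaf[2] = 74 -> leaves = [80, 32, 74, 36, 84]
  L0: [80, 32, 74, 36, 84]
  L1: h(80,32)=(80*31+32)%997=518 h(74,36)=(74*31+36)%997=336 h(84,84)=(84*31+84)%997=694 -> [518, 336, 694]
  L2: h(518,336)=(518*31+336)%997=442 h(694,694)=(694*31+694)%997=274 -> [442, 274]
  L3: h(442,274)=(442*31+274)%997=18 -> [18]
  root = 18 != target 179
Candidate D: set leaf[3] = 53 -> leaves = [80, 32, 16, 53, 84]
  L0: [80, 32, 16, 53, 84]
  L1: h(80,32)=(80*31+32)%997=518 h(16,53)=(16*31+53)%997=549 h(84,84)=(84*31+84)%997=694 -> [518, 549, 694]
  L2: h(518,549)=(518*31+549)%997=655 h(694,694)=(694*31+694)%997=274 -> [655, 274]
  L3: h(655,274)=(655*31+274)%997=639 -> [639]
  root = 639 != target 179
Candidate A produces the target root.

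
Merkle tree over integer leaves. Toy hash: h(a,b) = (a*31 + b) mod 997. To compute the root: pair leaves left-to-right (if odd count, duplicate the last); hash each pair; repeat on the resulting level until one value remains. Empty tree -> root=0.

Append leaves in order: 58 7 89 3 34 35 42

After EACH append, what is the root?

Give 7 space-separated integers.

After append 58 (leaves=[58]):
  L0: [58]
  root=58
After append 7 (leaves=[58, 7]):
  L0: [58, 7]
  L1: h(58,7)=(58*31+7)%997=808 -> [808]
  root=808
After append 89 (leaves=[58, 7, 89]):
  L0: [58, 7, 89]
  L1: h(58,7)=(58*31+7)%997=808 h(89,89)=(89*31+89)%997=854 -> [808, 854]
  L2: h(808,854)=(808*31+854)%997=977 -> [977]
  root=977
After append 3 (leaves=[58, 7, 89, 3]):
  L0: [58, 7, 89, 3]
  L1: h(58,7)=(58*31+7)%997=808 h(89,3)=(89*31+3)%997=768 -> [808, 768]
  L2: h(808,768)=(808*31+768)%997=891 -> [891]
  root=891
After append 34 (leaves=[58, 7, 89, 3, 34]):
  L0: [58, 7, 89, 3, 34]
  L1: h(58,7)=(58*31+7)%997=808 h(89,3)=(89*31+3)%997=768 h(34,34)=(34*31+34)%997=91 -> [808, 768, 91]
  L2: h(808,768)=(808*31+768)%997=891 h(91,91)=(91*31+91)%997=918 -> [891, 918]
  L3: h(891,918)=(891*31+918)%997=623 -> [623]
  root=623
After append 35 (leaves=[58, 7, 89, 3, 34, 35]):
  L0: [58, 7, 89, 3, 34, 35]
  L1: h(58,7)=(58*31+7)%997=808 h(89,3)=(89*31+3)%997=768 h(34,35)=(34*31+35)%997=92 -> [808, 768, 92]
  L2: h(808,768)=(808*31+768)%997=891 h(92,92)=(92*31+92)%997=950 -> [891, 950]
  L3: h(891,950)=(891*31+950)%997=655 -> [655]
  root=655
After append 42 (leaves=[58, 7, 89, 3, 34, 35, 42]):
  L0: [58, 7, 89, 3, 34, 35, 42]
  L1: h(58,7)=(58*31+7)%997=808 h(89,3)=(89*31+3)%997=768 h(34,35)=(34*31+35)%997=92 h(42,42)=(42*31+42)%997=347 -> [808, 768, 92, 347]
  L2: h(808,768)=(808*31+768)%997=891 h(92,347)=(92*31+347)%997=208 -> [891, 208]
  L3: h(891,208)=(891*31+208)%997=910 -> [910]
  root=910

Answer: 58 808 977 891 623 655 910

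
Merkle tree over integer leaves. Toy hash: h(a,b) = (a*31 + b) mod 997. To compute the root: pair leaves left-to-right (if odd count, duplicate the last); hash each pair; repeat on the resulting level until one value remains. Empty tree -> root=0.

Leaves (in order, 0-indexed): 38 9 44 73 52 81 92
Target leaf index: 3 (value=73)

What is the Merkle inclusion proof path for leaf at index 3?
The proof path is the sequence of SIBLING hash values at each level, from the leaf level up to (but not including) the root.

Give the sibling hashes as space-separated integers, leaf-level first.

L0 (leaves): [38, 9, 44, 73, 52, 81, 92], target index=3
L1: h(38,9)=(38*31+9)%997=190 [pair 0] h(44,73)=(44*31+73)%997=440 [pair 1] h(52,81)=(52*31+81)%997=696 [pair 2] h(92,92)=(92*31+92)%997=950 [pair 3] -> [190, 440, 696, 950]
  Sibling for proof at L0: 44
L2: h(190,440)=(190*31+440)%997=348 [pair 0] h(696,950)=(696*31+950)%997=592 [pair 1] -> [348, 592]
  Sibling for proof at L1: 190
L3: h(348,592)=(348*31+592)%997=413 [pair 0] -> [413]
  Sibling for proof at L2: 592
Root: 413
Proof path (sibling hashes from leaf to root): [44, 190, 592]

Answer: 44 190 592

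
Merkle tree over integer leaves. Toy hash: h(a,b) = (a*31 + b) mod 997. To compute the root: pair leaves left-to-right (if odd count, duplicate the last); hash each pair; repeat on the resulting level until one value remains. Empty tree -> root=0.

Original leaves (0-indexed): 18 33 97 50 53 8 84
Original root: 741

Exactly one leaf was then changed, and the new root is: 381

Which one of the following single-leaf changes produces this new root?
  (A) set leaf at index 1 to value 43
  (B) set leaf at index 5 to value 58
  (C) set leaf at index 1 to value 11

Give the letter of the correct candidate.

Original leaves: [18, 33, 97, 50, 53, 8, 84]
Target new root: 381
Try each candidate change and compute the resulting root:
Candidate A: set leaf[1] = 43 -> leaves = [18, 43, 97, 50, 53, 8, 84]
  L0: [18, 43, 97, 50, 53, 8, 84]
  L1: h(18,43)=(18*31+43)%997=601 h(97,50)=(97*31+50)%997=66 h(53,8)=(53*31+8)%997=654 h(84,84)=(84*31+84)%997=694 -> [601, 66, 654, 694]
  L2: h(601,66)=(601*31+66)%997=751 h(654,694)=(654*31+694)%997=31 -> [751, 31]
  L3: h(751,31)=(751*31+31)%997=381 -> [381]
  root = 381 == target 381  ** MATCH **
Candidate B: set leaf[5] = 58 -> leaves = [18, 33, 97, 50, 53, 58, 84]
  L0: [18, 33, 97, 50, 53, 58, 84]
  L1: h(18,33)=(18*31+33)%997=591 h(97,50)=(97*31+50)%997=66 h(53,58)=(53*31+58)%997=704 h(84,84)=(84*31+84)%997=694 -> [591, 66, 704, 694]
  L2: h(591,66)=(591*31+66)%997=441 h(704,694)=(704*31+694)%997=584 -> [441, 584]
  L3: h(441,584)=(441*31+584)%997=297 -> [297]
  root = 297 != target 381
Candidate C: set leaf[1] = 11 -> leaves = [18, 11, 97, 50, 53, 8, 84]
  L0: [18, 11, 97, 50, 53, 8, 84]
  L1: h(18,11)=(18*31+11)%997=569 h(97,50)=(97*31+50)%997=66 h(53,8)=(53*31+8)%997=654 h(84,84)=(84*31+84)%997=694 -> [569, 66, 654, 694]
  L2: h(569,66)=(569*31+66)%997=756 h(654,694)=(654*31+694)%997=31 -> [756, 31]
  L3: h(756,31)=(756*31+31)%997=536 -> [536]
  root = 536 != target 381
Candidate A produces the target root.

Answer: A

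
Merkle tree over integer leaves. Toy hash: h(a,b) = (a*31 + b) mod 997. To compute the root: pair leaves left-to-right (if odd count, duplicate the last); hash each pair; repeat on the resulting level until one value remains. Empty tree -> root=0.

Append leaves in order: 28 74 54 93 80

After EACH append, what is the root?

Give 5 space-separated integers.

Answer: 28 942 23 62 94

Derivation:
After append 28 (leaves=[28]):
  L0: [28]
  root=28
After append 74 (leaves=[28, 74]):
  L0: [28, 74]
  L1: h(28,74)=(28*31+74)%997=942 -> [942]
  root=942
After append 54 (leaves=[28, 74, 54]):
  L0: [28, 74, 54]
  L1: h(28,74)=(28*31+74)%997=942 h(54,54)=(54*31+54)%997=731 -> [942, 731]
  L2: h(942,731)=(942*31+731)%997=23 -> [23]
  root=23
After append 93 (leaves=[28, 74, 54, 93]):
  L0: [28, 74, 54, 93]
  L1: h(28,74)=(28*31+74)%997=942 h(54,93)=(54*31+93)%997=770 -> [942, 770]
  L2: h(942,770)=(942*31+770)%997=62 -> [62]
  root=62
After append 80 (leaves=[28, 74, 54, 93, 80]):
  L0: [28, 74, 54, 93, 80]
  L1: h(28,74)=(28*31+74)%997=942 h(54,93)=(54*31+93)%997=770 h(80,80)=(80*31+80)%997=566 -> [942, 770, 566]
  L2: h(942,770)=(942*31+770)%997=62 h(566,566)=(566*31+566)%997=166 -> [62, 166]
  L3: h(62,166)=(62*31+166)%997=94 -> [94]
  root=94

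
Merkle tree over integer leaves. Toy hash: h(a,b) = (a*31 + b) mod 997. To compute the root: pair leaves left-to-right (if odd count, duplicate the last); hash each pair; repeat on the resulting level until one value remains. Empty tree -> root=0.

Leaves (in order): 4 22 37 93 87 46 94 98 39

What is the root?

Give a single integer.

L0: [4, 22, 37, 93, 87, 46, 94, 98, 39]
L1: h(4,22)=(4*31+22)%997=146 h(37,93)=(37*31+93)%997=243 h(87,46)=(87*31+46)%997=749 h(94,98)=(94*31+98)%997=21 h(39,39)=(39*31+39)%997=251 -> [146, 243, 749, 21, 251]
L2: h(146,243)=(146*31+243)%997=781 h(749,21)=(749*31+21)%997=309 h(251,251)=(251*31+251)%997=56 -> [781, 309, 56]
L3: h(781,309)=(781*31+309)%997=592 h(56,56)=(56*31+56)%997=795 -> [592, 795]
L4: h(592,795)=(592*31+795)%997=204 -> [204]

Answer: 204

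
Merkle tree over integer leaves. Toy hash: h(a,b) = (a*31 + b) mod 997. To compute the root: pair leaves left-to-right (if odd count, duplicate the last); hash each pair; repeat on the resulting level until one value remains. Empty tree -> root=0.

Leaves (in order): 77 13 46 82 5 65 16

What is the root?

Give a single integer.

L0: [77, 13, 46, 82, 5, 65, 16]
L1: h(77,13)=(77*31+13)%997=406 h(46,82)=(46*31+82)%997=511 h(5,65)=(5*31+65)%997=220 h(16,16)=(16*31+16)%997=512 -> [406, 511, 220, 512]
L2: h(406,511)=(406*31+511)%997=136 h(220,512)=(220*31+512)%997=353 -> [136, 353]
L3: h(136,353)=(136*31+353)%997=581 -> [581]

Answer: 581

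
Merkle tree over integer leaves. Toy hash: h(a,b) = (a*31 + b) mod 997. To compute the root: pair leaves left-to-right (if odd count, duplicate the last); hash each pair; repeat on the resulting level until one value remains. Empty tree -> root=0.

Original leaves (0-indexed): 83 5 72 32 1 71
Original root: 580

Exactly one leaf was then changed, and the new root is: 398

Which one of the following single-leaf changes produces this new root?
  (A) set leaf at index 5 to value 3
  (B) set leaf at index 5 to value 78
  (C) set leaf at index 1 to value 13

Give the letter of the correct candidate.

Original leaves: [83, 5, 72, 32, 1, 71]
Target new root: 398
Try each candidate change and compute the resulting root:
Candidate A: set leaf[5] = 3 -> leaves = [83, 5, 72, 32, 1, 3]
  L0: [83, 5, 72, 32, 1, 3]
  L1: h(83,5)=(83*31+5)%997=584 h(72,32)=(72*31+32)%997=270 h(1,3)=(1*31+3)%997=34 -> [584, 270, 34]
  L2: h(584,270)=(584*31+270)%997=428 h(34,34)=(34*31+34)%997=91 -> [428, 91]
  L3: h(428,91)=(428*31+91)%997=398 -> [398]
  root = 398 == target 398  ** MATCH **
Candidate B: set leaf[5] = 78 -> leaves = [83, 5, 72, 32, 1, 78]
  L0: [83, 5, 72, 32, 1, 78]
  L1: h(83,5)=(83*31+5)%997=584 h(72,32)=(72*31+32)%997=270 h(1,78)=(1*31+78)%997=109 -> [584, 270, 109]
  L2: h(584,270)=(584*31+270)%997=428 h(109,109)=(109*31+109)%997=497 -> [428, 497]
  L3: h(428,497)=(428*31+497)%997=804 -> [804]
  root = 804 != target 398
Candidate C: set leaf[1] = 13 -> leaves = [83, 13, 72, 32, 1, 71]
  L0: [83, 13, 72, 32, 1, 71]
  L1: h(83,13)=(83*31+13)%997=592 h(72,32)=(72*31+32)%997=270 h(1,71)=(1*31+71)%997=102 -> [592, 270, 102]
  L2: h(592,270)=(592*31+270)%997=676 h(102,102)=(102*31+102)%997=273 -> [676, 273]
  L3: h(676,273)=(676*31+273)%997=292 -> [292]
  root = 292 != target 398
Candidate A produces the target root.

Answer: A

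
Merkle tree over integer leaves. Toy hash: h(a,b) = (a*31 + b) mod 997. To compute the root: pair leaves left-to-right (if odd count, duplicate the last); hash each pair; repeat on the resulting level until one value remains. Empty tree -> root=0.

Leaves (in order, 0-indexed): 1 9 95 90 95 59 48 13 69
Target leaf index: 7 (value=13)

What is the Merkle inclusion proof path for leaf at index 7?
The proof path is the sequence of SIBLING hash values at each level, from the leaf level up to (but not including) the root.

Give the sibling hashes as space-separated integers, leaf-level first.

Answer: 48 13 287 793

Derivation:
L0 (leaves): [1, 9, 95, 90, 95, 59, 48, 13, 69], target index=7
L1: h(1,9)=(1*31+9)%997=40 [pair 0] h(95,90)=(95*31+90)%997=44 [pair 1] h(95,59)=(95*31+59)%997=13 [pair 2] h(48,13)=(48*31+13)%997=504 [pair 3] h(69,69)=(69*31+69)%997=214 [pair 4] -> [40, 44, 13, 504, 214]
  Sibling for proof at L0: 48
L2: h(40,44)=(40*31+44)%997=287 [pair 0] h(13,504)=(13*31+504)%997=907 [pair 1] h(214,214)=(214*31+214)%997=866 [pair 2] -> [287, 907, 866]
  Sibling for proof at L1: 13
L3: h(287,907)=(287*31+907)%997=831 [pair 0] h(866,866)=(866*31+866)%997=793 [pair 1] -> [831, 793]
  Sibling for proof at L2: 287
L4: h(831,793)=(831*31+793)%997=632 [pair 0] -> [632]
  Sibling for proof at L3: 793
Root: 632
Proof path (sibling hashes from leaf to root): [48, 13, 287, 793]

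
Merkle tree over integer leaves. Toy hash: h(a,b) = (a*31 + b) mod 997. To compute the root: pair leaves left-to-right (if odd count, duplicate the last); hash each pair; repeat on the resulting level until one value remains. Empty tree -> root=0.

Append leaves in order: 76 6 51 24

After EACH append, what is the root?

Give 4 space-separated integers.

After append 76 (leaves=[76]):
  L0: [76]
  root=76
After append 6 (leaves=[76, 6]):
  L0: [76, 6]
  L1: h(76,6)=(76*31+6)%997=368 -> [368]
  root=368
After append 51 (leaves=[76, 6, 51]):
  L0: [76, 6, 51]
  L1: h(76,6)=(76*31+6)%997=368 h(51,51)=(51*31+51)%997=635 -> [368, 635]
  L2: h(368,635)=(368*31+635)%997=79 -> [79]
  root=79
After append 24 (leaves=[76, 6, 51, 24]):
  L0: [76, 6, 51, 24]
  L1: h(76,6)=(76*31+6)%997=368 h(51,24)=(51*31+24)%997=608 -> [368, 608]
  L2: h(368,608)=(368*31+608)%997=52 -> [52]
  root=52

Answer: 76 368 79 52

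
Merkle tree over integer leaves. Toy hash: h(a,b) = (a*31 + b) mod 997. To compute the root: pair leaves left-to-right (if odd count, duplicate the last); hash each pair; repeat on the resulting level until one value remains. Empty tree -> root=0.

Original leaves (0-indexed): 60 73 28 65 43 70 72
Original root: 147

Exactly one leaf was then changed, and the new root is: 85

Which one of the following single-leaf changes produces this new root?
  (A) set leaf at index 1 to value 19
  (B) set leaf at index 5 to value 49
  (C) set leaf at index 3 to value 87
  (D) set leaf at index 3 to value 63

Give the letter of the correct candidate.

Original leaves: [60, 73, 28, 65, 43, 70, 72]
Target new root: 85
Try each candidate change and compute the resulting root:
Candidate A: set leaf[1] = 19 -> leaves = [60, 19, 28, 65, 43, 70, 72]
  L0: [60, 19, 28, 65, 43, 70, 72]
  L1: h(60,19)=(60*31+19)%997=882 h(28,65)=(28*31+65)%997=933 h(43,70)=(43*31+70)%997=406 h(72,72)=(72*31+72)%997=310 -> [882, 933, 406, 310]
  L2: h(882,933)=(882*31+933)%997=359 h(406,310)=(406*31+310)%997=932 -> [359, 932]
  L3: h(359,932)=(359*31+932)%997=97 -> [97]
  root = 97 != target 85
Candidate B: set leaf[5] = 49 -> leaves = [60, 73, 28, 65, 43, 49, 72]
  L0: [60, 73, 28, 65, 43, 49, 72]
  L1: h(60,73)=(60*31+73)%997=936 h(28,65)=(28*31+65)%997=933 h(43,49)=(43*31+49)%997=385 h(72,72)=(72*31+72)%997=310 -> [936, 933, 385, 310]
  L2: h(936,933)=(936*31+933)%997=39 h(385,310)=(385*31+310)%997=281 -> [39, 281]
  L3: h(39,281)=(39*31+281)%997=493 -> [493]
  root = 493 != target 85
Candidate C: set leaf[3] = 87 -> leaves = [60, 73, 28, 87, 43, 70, 72]
  L0: [60, 73, 28, 87, 43, 70, 72]
  L1: h(60,73)=(60*31+73)%997=936 h(28,87)=(28*31+87)%997=955 h(43,70)=(43*31+70)%997=406 h(72,72)=(72*31+72)%997=310 -> [936, 955, 406, 310]
  L2: h(936,955)=(936*31+955)%997=61 h(406,310)=(406*31+310)%997=932 -> [61, 932]
  L3: h(61,932)=(61*31+932)%997=829 -> [829]
  root = 829 != target 85
Candidate D: set leaf[3] = 63 -> leaves = [60, 73, 28, 63, 43, 70, 72]
  L0: [60, 73, 28, 63, 43, 70, 72]
  L1: h(60,73)=(60*31+73)%997=936 h(28,63)=(28*31+63)%997=931 h(43,70)=(43*31+70)%997=406 h(72,72)=(72*31+72)%997=310 -> [936, 931, 406, 310]
  L2: h(936,931)=(936*31+931)%997=37 h(406,310)=(406*31+310)%997=932 -> [37, 932]
  L3: h(37,932)=(37*31+932)%997=85 -> [85]
  root = 85 == target 85  ** MATCH **
Candidate D produces the target root.

Answer: D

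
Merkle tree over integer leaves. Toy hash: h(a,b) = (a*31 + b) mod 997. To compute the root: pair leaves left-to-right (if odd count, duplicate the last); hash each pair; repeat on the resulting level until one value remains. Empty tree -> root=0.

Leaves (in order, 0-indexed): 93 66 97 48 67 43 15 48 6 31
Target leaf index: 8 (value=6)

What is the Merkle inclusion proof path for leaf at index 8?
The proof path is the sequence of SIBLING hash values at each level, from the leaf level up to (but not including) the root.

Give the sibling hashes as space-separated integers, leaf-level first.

L0 (leaves): [93, 66, 97, 48, 67, 43, 15, 48, 6, 31], target index=8
L1: h(93,66)=(93*31+66)%997=955 [pair 0] h(97,48)=(97*31+48)%997=64 [pair 1] h(67,43)=(67*31+43)%997=126 [pair 2] h(15,48)=(15*31+48)%997=513 [pair 3] h(6,31)=(6*31+31)%997=217 [pair 4] -> [955, 64, 126, 513, 217]
  Sibling for proof at L0: 31
L2: h(955,64)=(955*31+64)%997=756 [pair 0] h(126,513)=(126*31+513)%997=431 [pair 1] h(217,217)=(217*31+217)%997=962 [pair 2] -> [756, 431, 962]
  Sibling for proof at L1: 217
L3: h(756,431)=(756*31+431)%997=936 [pair 0] h(962,962)=(962*31+962)%997=874 [pair 1] -> [936, 874]
  Sibling for proof at L2: 962
L4: h(936,874)=(936*31+874)%997=977 [pair 0] -> [977]
  Sibling for proof at L3: 936
Root: 977
Proof path (sibling hashes from leaf to root): [31, 217, 962, 936]

Answer: 31 217 962 936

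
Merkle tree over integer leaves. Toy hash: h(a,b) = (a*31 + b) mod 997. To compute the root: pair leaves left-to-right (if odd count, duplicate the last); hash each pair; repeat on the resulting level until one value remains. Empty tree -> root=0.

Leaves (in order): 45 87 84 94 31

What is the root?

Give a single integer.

Answer: 216

Derivation:
L0: [45, 87, 84, 94, 31]
L1: h(45,87)=(45*31+87)%997=485 h(84,94)=(84*31+94)%997=704 h(31,31)=(31*31+31)%997=992 -> [485, 704, 992]
L2: h(485,704)=(485*31+704)%997=784 h(992,992)=(992*31+992)%997=837 -> [784, 837]
L3: h(784,837)=(784*31+837)%997=216 -> [216]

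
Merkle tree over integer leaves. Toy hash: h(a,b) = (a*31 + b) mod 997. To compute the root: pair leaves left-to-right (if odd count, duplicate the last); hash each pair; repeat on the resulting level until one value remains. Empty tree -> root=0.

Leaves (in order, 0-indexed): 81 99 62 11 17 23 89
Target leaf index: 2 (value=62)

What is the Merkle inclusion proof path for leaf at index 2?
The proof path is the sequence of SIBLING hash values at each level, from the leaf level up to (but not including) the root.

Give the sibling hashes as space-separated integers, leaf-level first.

Answer: 11 616 955

Derivation:
L0 (leaves): [81, 99, 62, 11, 17, 23, 89], target index=2
L1: h(81,99)=(81*31+99)%997=616 [pair 0] h(62,11)=(62*31+11)%997=936 [pair 1] h(17,23)=(17*31+23)%997=550 [pair 2] h(89,89)=(89*31+89)%997=854 [pair 3] -> [616, 936, 550, 854]
  Sibling for proof at L0: 11
L2: h(616,936)=(616*31+936)%997=92 [pair 0] h(550,854)=(550*31+854)%997=955 [pair 1] -> [92, 955]
  Sibling for proof at L1: 616
L3: h(92,955)=(92*31+955)%997=816 [pair 0] -> [816]
  Sibling for proof at L2: 955
Root: 816
Proof path (sibling hashes from leaf to root): [11, 616, 955]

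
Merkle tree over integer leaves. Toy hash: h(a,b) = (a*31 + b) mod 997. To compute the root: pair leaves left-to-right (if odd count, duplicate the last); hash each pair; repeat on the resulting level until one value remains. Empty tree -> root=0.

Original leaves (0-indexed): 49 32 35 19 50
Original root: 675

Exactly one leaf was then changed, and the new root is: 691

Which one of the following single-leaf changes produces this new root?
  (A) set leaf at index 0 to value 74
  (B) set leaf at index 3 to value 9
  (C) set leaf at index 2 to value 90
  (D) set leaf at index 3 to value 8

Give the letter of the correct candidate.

Original leaves: [49, 32, 35, 19, 50]
Target new root: 691
Try each candidate change and compute the resulting root:
Candidate A: set leaf[0] = 74 -> leaves = [74, 32, 35, 19, 50]
  L0: [74, 32, 35, 19, 50]
  L1: h(74,32)=(74*31+32)%997=332 h(35,19)=(35*31+19)%997=107 h(50,50)=(50*31+50)%997=603 -> [332, 107, 603]
  L2: h(332,107)=(332*31+107)%997=429 h(603,603)=(603*31+603)%997=353 -> [429, 353]
  L3: h(429,353)=(429*31+353)%997=691 -> [691]
  root = 691 == target 691  ** MATCH **
Candidate B: set leaf[3] = 9 -> leaves = [49, 32, 35, 9, 50]
  L0: [49, 32, 35, 9, 50]
  L1: h(49,32)=(49*31+32)%997=554 h(35,9)=(35*31+9)%997=97 h(50,50)=(50*31+50)%997=603 -> [554, 97, 603]
  L2: h(554,97)=(554*31+97)%997=322 h(603,603)=(603*31+603)%997=353 -> [322, 353]
  L3: h(322,353)=(322*31+353)%997=365 -> [365]
  root = 365 != target 691
Candidate C: set leaf[2] = 90 -> leaves = [49, 32, 90, 19, 50]
  L0: [49, 32, 90, 19, 50]
  L1: h(49,32)=(49*31+32)%997=554 h(90,19)=(90*31+19)%997=815 h(50,50)=(50*31+50)%997=603 -> [554, 815, 603]
  L2: h(554,815)=(554*31+815)%997=43 h(603,603)=(603*31+603)%997=353 -> [43, 353]
  L3: h(43,353)=(43*31+353)%997=689 -> [689]
  root = 689 != target 691
Candidate D: set leaf[3] = 8 -> leaves = [49, 32, 35, 8, 50]
  L0: [49, 32, 35, 8, 50]
  L1: h(49,32)=(49*31+32)%997=554 h(35,8)=(35*31+8)%997=96 h(50,50)=(50*31+50)%997=603 -> [554, 96, 603]
  L2: h(554,96)=(554*31+96)%997=321 h(603,603)=(603*31+603)%997=353 -> [321, 353]
  L3: h(321,353)=(321*31+353)%997=334 -> [334]
  root = 334 != target 691
Candidate A produces the target root.

Answer: A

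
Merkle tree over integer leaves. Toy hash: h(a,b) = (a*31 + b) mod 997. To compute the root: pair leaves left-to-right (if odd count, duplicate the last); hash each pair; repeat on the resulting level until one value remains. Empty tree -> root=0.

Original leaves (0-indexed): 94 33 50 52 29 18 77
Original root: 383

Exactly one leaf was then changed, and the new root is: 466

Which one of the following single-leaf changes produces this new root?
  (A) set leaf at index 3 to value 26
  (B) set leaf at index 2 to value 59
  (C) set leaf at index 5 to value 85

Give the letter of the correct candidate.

Original leaves: [94, 33, 50, 52, 29, 18, 77]
Target new root: 466
Try each candidate change and compute the resulting root:
Candidate A: set leaf[3] = 26 -> leaves = [94, 33, 50, 26, 29, 18, 77]
  L0: [94, 33, 50, 26, 29, 18, 77]
  L1: h(94,33)=(94*31+33)%997=953 h(50,26)=(50*31+26)%997=579 h(29,18)=(29*31+18)%997=917 h(77,77)=(77*31+77)%997=470 -> [953, 579, 917, 470]
  L2: h(953,579)=(953*31+579)%997=212 h(917,470)=(917*31+470)%997=981 -> [212, 981]
  L3: h(212,981)=(212*31+981)%997=574 -> [574]
  root = 574 != target 466
Candidate B: set leaf[2] = 59 -> leaves = [94, 33, 59, 52, 29, 18, 77]
  L0: [94, 33, 59, 52, 29, 18, 77]
  L1: h(94,33)=(94*31+33)%997=953 h(59,52)=(59*31+52)%997=884 h(29,18)=(29*31+18)%997=917 h(77,77)=(77*31+77)%997=470 -> [953, 884, 917, 470]
  L2: h(953,884)=(953*31+884)%997=517 h(917,470)=(917*31+470)%997=981 -> [517, 981]
  L3: h(517,981)=(517*31+981)%997=59 -> [59]
  root = 59 != target 466
Candidate C: set leaf[5] = 85 -> leaves = [94, 33, 50, 52, 29, 85, 77]
  L0: [94, 33, 50, 52, 29, 85, 77]
  L1: h(94,33)=(94*31+33)%997=953 h(50,52)=(50*31+52)%997=605 h(29,85)=(29*31+85)%997=984 h(77,77)=(77*31+77)%997=470 -> [953, 605, 984, 470]
  L2: h(953,605)=(953*31+605)%997=238 h(984,470)=(984*31+470)%997=67 -> [238, 67]
  L3: h(238,67)=(238*31+67)%997=466 -> [466]
  root = 466 == target 466  ** MATCH **
Candidate C produces the target root.

Answer: C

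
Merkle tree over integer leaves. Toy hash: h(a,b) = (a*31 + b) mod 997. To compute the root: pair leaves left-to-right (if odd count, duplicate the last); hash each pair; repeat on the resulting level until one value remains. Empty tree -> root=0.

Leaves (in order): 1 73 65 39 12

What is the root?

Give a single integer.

Answer: 434

Derivation:
L0: [1, 73, 65, 39, 12]
L1: h(1,73)=(1*31+73)%997=104 h(65,39)=(65*31+39)%997=60 h(12,12)=(12*31+12)%997=384 -> [104, 60, 384]
L2: h(104,60)=(104*31+60)%997=293 h(384,384)=(384*31+384)%997=324 -> [293, 324]
L3: h(293,324)=(293*31+324)%997=434 -> [434]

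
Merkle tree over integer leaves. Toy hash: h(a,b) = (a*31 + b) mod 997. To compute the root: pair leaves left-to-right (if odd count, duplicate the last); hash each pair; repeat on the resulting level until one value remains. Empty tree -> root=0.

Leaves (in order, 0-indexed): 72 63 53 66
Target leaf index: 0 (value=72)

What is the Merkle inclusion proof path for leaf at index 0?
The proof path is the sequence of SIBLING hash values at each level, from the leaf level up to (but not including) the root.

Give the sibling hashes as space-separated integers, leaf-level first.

L0 (leaves): [72, 63, 53, 66], target index=0
L1: h(72,63)=(72*31+63)%997=301 [pair 0] h(53,66)=(53*31+66)%997=712 [pair 1] -> [301, 712]
  Sibling for proof at L0: 63
L2: h(301,712)=(301*31+712)%997=73 [pair 0] -> [73]
  Sibling for proof at L1: 712
Root: 73
Proof path (sibling hashes from leaf to root): [63, 712]

Answer: 63 712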